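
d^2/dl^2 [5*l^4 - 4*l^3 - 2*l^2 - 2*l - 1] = 60*l^2 - 24*l - 4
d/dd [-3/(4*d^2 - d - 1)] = 3*(8*d - 1)/(-4*d^2 + d + 1)^2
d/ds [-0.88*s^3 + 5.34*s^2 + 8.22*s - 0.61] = -2.64*s^2 + 10.68*s + 8.22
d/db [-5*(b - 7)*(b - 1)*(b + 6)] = -15*b^2 + 20*b + 205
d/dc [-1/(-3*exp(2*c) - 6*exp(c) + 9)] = -2*(exp(c) + 1)*exp(c)/(3*(exp(2*c) + 2*exp(c) - 3)^2)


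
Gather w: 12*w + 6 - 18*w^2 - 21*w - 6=-18*w^2 - 9*w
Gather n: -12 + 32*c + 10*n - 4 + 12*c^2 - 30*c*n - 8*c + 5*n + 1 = 12*c^2 + 24*c + n*(15 - 30*c) - 15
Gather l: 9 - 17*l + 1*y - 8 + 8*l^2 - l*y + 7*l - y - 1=8*l^2 + l*(-y - 10)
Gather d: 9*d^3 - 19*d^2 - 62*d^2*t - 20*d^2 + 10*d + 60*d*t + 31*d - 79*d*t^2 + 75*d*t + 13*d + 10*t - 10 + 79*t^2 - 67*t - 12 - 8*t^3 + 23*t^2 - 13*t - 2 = 9*d^3 + d^2*(-62*t - 39) + d*(-79*t^2 + 135*t + 54) - 8*t^3 + 102*t^2 - 70*t - 24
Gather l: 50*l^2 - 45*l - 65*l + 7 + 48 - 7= 50*l^2 - 110*l + 48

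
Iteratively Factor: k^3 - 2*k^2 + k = (k - 1)*(k^2 - k) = (k - 1)^2*(k)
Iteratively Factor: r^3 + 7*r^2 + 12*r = (r + 3)*(r^2 + 4*r) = r*(r + 3)*(r + 4)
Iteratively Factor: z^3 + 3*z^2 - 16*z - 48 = (z + 4)*(z^2 - z - 12) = (z + 3)*(z + 4)*(z - 4)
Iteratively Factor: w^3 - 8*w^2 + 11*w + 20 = (w + 1)*(w^2 - 9*w + 20) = (w - 5)*(w + 1)*(w - 4)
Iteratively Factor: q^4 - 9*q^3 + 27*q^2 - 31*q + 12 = (q - 1)*(q^3 - 8*q^2 + 19*q - 12) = (q - 1)^2*(q^2 - 7*q + 12) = (q - 4)*(q - 1)^2*(q - 3)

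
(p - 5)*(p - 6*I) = p^2 - 5*p - 6*I*p + 30*I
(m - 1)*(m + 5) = m^2 + 4*m - 5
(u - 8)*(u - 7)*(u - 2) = u^3 - 17*u^2 + 86*u - 112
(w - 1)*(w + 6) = w^2 + 5*w - 6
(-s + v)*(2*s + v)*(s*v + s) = -2*s^3*v - 2*s^3 + s^2*v^2 + s^2*v + s*v^3 + s*v^2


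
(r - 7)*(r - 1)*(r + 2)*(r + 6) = r^4 - 45*r^2 - 40*r + 84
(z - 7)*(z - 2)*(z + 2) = z^3 - 7*z^2 - 4*z + 28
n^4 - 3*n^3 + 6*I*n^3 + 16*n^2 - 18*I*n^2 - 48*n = n*(n - 3)*(n - 2*I)*(n + 8*I)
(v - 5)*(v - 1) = v^2 - 6*v + 5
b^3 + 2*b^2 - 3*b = b*(b - 1)*(b + 3)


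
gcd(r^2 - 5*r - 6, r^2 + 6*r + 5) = r + 1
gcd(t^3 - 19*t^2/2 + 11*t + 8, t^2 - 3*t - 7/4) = t + 1/2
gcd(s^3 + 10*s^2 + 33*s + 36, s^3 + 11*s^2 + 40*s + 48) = s^2 + 7*s + 12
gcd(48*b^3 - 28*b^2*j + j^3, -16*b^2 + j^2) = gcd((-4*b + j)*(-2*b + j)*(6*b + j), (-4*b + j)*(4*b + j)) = 4*b - j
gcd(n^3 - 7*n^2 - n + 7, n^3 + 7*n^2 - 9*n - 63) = 1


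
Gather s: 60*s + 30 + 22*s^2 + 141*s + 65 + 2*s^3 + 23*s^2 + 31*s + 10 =2*s^3 + 45*s^2 + 232*s + 105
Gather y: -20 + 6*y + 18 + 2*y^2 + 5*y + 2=2*y^2 + 11*y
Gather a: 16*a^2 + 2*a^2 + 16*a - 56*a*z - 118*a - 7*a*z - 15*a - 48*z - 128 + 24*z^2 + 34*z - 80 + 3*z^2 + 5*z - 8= 18*a^2 + a*(-63*z - 117) + 27*z^2 - 9*z - 216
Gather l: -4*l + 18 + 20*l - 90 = 16*l - 72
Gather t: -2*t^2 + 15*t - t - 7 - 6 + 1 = -2*t^2 + 14*t - 12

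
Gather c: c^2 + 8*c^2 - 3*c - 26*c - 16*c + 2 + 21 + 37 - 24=9*c^2 - 45*c + 36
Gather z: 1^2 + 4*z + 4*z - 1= 8*z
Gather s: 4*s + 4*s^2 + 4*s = 4*s^2 + 8*s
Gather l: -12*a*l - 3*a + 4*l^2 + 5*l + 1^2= -3*a + 4*l^2 + l*(5 - 12*a) + 1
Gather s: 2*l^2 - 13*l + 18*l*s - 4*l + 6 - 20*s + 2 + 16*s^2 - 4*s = 2*l^2 - 17*l + 16*s^2 + s*(18*l - 24) + 8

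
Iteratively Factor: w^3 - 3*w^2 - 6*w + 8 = (w - 1)*(w^2 - 2*w - 8) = (w - 4)*(w - 1)*(w + 2)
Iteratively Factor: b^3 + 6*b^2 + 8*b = (b + 2)*(b^2 + 4*b) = (b + 2)*(b + 4)*(b)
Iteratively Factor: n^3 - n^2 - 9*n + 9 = (n - 1)*(n^2 - 9) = (n - 1)*(n + 3)*(n - 3)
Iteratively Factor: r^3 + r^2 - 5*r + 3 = (r - 1)*(r^2 + 2*r - 3) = (r - 1)*(r + 3)*(r - 1)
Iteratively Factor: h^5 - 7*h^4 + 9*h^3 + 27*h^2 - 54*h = (h)*(h^4 - 7*h^3 + 9*h^2 + 27*h - 54) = h*(h + 2)*(h^3 - 9*h^2 + 27*h - 27) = h*(h - 3)*(h + 2)*(h^2 - 6*h + 9) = h*(h - 3)^2*(h + 2)*(h - 3)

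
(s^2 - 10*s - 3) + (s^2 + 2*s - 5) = 2*s^2 - 8*s - 8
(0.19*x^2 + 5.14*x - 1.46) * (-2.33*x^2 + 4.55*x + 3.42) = -0.4427*x^4 - 11.1117*x^3 + 27.4386*x^2 + 10.9358*x - 4.9932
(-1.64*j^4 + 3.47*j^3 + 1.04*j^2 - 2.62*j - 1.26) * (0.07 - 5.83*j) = 9.5612*j^5 - 20.3449*j^4 - 5.8203*j^3 + 15.3474*j^2 + 7.1624*j - 0.0882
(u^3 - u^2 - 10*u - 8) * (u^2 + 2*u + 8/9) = u^5 + u^4 - 100*u^3/9 - 260*u^2/9 - 224*u/9 - 64/9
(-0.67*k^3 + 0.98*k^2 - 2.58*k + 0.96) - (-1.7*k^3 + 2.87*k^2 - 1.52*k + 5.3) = 1.03*k^3 - 1.89*k^2 - 1.06*k - 4.34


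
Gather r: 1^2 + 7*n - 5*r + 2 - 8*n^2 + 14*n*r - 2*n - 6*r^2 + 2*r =-8*n^2 + 5*n - 6*r^2 + r*(14*n - 3) + 3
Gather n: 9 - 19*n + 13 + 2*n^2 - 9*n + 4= 2*n^2 - 28*n + 26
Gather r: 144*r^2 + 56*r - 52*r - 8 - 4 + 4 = 144*r^2 + 4*r - 8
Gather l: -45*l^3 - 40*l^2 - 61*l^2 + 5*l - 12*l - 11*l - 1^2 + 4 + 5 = -45*l^3 - 101*l^2 - 18*l + 8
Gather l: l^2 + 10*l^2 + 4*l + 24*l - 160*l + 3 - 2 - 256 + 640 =11*l^2 - 132*l + 385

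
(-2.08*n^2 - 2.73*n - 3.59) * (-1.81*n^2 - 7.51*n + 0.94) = 3.7648*n^4 + 20.5621*n^3 + 25.045*n^2 + 24.3947*n - 3.3746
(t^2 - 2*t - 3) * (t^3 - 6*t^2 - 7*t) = t^5 - 8*t^4 + 2*t^3 + 32*t^2 + 21*t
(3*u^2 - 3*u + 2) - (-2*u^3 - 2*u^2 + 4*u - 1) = 2*u^3 + 5*u^2 - 7*u + 3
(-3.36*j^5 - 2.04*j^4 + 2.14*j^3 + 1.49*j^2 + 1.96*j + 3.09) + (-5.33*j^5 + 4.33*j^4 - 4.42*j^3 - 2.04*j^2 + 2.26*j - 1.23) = -8.69*j^5 + 2.29*j^4 - 2.28*j^3 - 0.55*j^2 + 4.22*j + 1.86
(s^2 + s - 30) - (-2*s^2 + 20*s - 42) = 3*s^2 - 19*s + 12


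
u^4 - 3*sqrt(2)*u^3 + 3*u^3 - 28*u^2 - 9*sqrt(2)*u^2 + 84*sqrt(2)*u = u*(u - 4)*(u + 7)*(u - 3*sqrt(2))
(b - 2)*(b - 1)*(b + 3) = b^3 - 7*b + 6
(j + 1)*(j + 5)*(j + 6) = j^3 + 12*j^2 + 41*j + 30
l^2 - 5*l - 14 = (l - 7)*(l + 2)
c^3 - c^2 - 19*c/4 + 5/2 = (c - 5/2)*(c - 1/2)*(c + 2)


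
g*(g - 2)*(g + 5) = g^3 + 3*g^2 - 10*g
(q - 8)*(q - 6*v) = q^2 - 6*q*v - 8*q + 48*v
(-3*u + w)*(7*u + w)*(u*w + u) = -21*u^3*w - 21*u^3 + 4*u^2*w^2 + 4*u^2*w + u*w^3 + u*w^2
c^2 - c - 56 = (c - 8)*(c + 7)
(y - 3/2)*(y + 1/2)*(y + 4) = y^3 + 3*y^2 - 19*y/4 - 3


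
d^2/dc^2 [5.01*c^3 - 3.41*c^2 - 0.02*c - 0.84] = 30.06*c - 6.82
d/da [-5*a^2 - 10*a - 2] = -10*a - 10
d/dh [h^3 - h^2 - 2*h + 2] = 3*h^2 - 2*h - 2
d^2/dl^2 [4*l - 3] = 0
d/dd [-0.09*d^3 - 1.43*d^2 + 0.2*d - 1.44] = -0.27*d^2 - 2.86*d + 0.2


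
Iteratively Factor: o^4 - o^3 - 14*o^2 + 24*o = (o)*(o^3 - o^2 - 14*o + 24) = o*(o - 2)*(o^2 + o - 12) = o*(o - 2)*(o + 4)*(o - 3)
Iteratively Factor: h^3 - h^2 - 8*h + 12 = (h - 2)*(h^2 + h - 6) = (h - 2)^2*(h + 3)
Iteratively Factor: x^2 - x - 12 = (x + 3)*(x - 4)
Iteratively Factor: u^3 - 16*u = (u - 4)*(u^2 + 4*u) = (u - 4)*(u + 4)*(u)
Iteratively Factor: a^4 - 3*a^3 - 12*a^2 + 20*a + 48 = (a - 3)*(a^3 - 12*a - 16) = (a - 4)*(a - 3)*(a^2 + 4*a + 4) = (a - 4)*(a - 3)*(a + 2)*(a + 2)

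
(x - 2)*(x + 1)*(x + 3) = x^3 + 2*x^2 - 5*x - 6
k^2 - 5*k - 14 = (k - 7)*(k + 2)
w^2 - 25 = (w - 5)*(w + 5)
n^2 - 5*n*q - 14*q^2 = (n - 7*q)*(n + 2*q)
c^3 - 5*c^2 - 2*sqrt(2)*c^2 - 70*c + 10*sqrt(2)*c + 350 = (c - 5)*(c - 7*sqrt(2))*(c + 5*sqrt(2))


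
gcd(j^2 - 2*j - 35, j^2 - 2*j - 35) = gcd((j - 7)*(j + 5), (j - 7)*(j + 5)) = j^2 - 2*j - 35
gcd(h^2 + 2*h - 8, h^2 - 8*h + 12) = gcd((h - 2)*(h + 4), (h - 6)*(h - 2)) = h - 2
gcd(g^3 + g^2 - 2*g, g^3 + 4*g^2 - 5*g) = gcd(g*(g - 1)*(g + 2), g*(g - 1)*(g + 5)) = g^2 - g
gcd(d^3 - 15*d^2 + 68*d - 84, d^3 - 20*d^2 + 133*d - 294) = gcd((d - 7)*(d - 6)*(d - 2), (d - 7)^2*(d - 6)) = d^2 - 13*d + 42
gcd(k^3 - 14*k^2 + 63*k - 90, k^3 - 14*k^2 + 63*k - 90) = k^3 - 14*k^2 + 63*k - 90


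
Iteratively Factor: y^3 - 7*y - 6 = (y - 3)*(y^2 + 3*y + 2) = (y - 3)*(y + 1)*(y + 2)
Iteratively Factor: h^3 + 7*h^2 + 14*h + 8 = (h + 2)*(h^2 + 5*h + 4) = (h + 1)*(h + 2)*(h + 4)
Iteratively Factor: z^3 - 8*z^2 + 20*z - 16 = (z - 2)*(z^2 - 6*z + 8) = (z - 4)*(z - 2)*(z - 2)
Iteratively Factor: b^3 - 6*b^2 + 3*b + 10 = (b - 2)*(b^2 - 4*b - 5) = (b - 5)*(b - 2)*(b + 1)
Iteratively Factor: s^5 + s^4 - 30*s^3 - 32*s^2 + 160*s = (s - 5)*(s^4 + 6*s^3 - 32*s) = (s - 5)*(s - 2)*(s^3 + 8*s^2 + 16*s) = s*(s - 5)*(s - 2)*(s^2 + 8*s + 16) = s*(s - 5)*(s - 2)*(s + 4)*(s + 4)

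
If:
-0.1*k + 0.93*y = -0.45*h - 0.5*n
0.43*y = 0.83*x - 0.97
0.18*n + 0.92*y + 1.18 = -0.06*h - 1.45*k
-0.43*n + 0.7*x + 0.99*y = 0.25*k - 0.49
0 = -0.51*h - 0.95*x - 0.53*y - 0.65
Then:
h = -3.04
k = -0.92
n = 2.93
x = 1.06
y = -0.20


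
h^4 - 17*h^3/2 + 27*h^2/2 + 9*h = h*(h - 6)*(h - 3)*(h + 1/2)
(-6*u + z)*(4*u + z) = -24*u^2 - 2*u*z + z^2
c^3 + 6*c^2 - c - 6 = (c - 1)*(c + 1)*(c + 6)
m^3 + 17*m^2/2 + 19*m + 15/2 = (m + 1/2)*(m + 3)*(m + 5)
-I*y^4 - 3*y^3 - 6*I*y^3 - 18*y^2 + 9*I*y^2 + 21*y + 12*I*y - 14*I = (y + 7)*(y - 2*I)*(y - I)*(-I*y + I)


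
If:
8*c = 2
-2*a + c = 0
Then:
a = 1/8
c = 1/4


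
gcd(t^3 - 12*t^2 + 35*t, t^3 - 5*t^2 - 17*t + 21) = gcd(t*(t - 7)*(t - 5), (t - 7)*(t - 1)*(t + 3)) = t - 7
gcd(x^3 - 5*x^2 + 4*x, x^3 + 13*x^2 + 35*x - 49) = x - 1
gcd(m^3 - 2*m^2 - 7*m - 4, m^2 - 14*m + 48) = 1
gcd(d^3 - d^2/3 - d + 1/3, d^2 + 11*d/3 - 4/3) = d - 1/3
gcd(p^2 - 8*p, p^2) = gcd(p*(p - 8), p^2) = p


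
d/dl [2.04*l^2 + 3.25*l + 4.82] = 4.08*l + 3.25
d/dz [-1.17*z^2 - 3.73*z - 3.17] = -2.34*z - 3.73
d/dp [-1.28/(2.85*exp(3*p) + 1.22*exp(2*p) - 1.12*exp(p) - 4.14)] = (10.944*exp(2*p) + 3.1232*exp(p) - 1.4336)*exp(p)/(2.85*exp(3*p) + 1.22*exp(2*p) - 1.12*exp(p) - 4.14)^2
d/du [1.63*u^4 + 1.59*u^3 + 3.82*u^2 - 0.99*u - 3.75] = 6.52*u^3 + 4.77*u^2 + 7.64*u - 0.99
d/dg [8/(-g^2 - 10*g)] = 16*(g + 5)/(g^2*(g + 10)^2)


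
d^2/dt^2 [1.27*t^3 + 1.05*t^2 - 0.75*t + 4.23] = 7.62*t + 2.1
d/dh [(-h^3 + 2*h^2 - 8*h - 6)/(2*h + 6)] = (-h^3 - 7*h^2/2 + 6*h - 9)/(h^2 + 6*h + 9)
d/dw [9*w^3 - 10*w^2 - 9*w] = 27*w^2 - 20*w - 9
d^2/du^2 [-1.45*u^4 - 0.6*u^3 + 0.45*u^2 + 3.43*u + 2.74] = -17.4*u^2 - 3.6*u + 0.9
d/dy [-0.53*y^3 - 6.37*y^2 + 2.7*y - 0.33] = -1.59*y^2 - 12.74*y + 2.7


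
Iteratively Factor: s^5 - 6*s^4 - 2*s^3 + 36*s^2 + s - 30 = (s - 5)*(s^4 - s^3 - 7*s^2 + s + 6) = (s - 5)*(s + 2)*(s^3 - 3*s^2 - s + 3) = (s - 5)*(s - 3)*(s + 2)*(s^2 - 1) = (s - 5)*(s - 3)*(s - 1)*(s + 2)*(s + 1)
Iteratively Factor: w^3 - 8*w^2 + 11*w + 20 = (w - 4)*(w^2 - 4*w - 5) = (w - 5)*(w - 4)*(w + 1)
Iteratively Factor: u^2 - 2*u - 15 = (u + 3)*(u - 5)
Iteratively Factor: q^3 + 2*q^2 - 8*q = (q + 4)*(q^2 - 2*q) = q*(q + 4)*(q - 2)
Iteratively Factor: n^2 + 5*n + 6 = (n + 3)*(n + 2)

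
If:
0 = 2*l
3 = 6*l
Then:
No Solution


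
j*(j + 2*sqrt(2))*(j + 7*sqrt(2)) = j^3 + 9*sqrt(2)*j^2 + 28*j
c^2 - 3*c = c*(c - 3)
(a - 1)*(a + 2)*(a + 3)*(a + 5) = a^4 + 9*a^3 + 21*a^2 - a - 30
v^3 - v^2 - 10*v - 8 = (v - 4)*(v + 1)*(v + 2)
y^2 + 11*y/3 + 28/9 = (y + 4/3)*(y + 7/3)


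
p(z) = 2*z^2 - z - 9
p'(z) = 4*z - 1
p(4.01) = 19.15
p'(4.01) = 15.04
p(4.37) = 24.82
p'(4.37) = 16.48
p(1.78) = -4.44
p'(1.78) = 6.12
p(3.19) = 8.16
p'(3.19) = 11.76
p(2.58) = 1.73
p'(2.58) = 9.32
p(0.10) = -9.08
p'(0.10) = -0.60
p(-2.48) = 5.78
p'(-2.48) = -10.92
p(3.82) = 16.36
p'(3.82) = 14.28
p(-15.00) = 456.00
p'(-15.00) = -61.00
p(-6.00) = 69.00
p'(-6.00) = -25.00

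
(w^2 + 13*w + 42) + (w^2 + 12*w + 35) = 2*w^2 + 25*w + 77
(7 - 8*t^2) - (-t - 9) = -8*t^2 + t + 16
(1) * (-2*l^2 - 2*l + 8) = -2*l^2 - 2*l + 8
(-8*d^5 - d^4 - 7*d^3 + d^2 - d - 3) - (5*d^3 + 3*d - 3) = -8*d^5 - d^4 - 12*d^3 + d^2 - 4*d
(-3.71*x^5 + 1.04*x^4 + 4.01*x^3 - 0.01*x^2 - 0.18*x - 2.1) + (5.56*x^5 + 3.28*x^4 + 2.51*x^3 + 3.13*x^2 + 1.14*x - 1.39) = 1.85*x^5 + 4.32*x^4 + 6.52*x^3 + 3.12*x^2 + 0.96*x - 3.49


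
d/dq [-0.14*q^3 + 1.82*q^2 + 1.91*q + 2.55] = -0.42*q^2 + 3.64*q + 1.91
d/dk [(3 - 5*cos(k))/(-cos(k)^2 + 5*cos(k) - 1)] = (5*cos(k)^2 - 6*cos(k) + 10)*sin(k)/(sin(k)^2 + 5*cos(k) - 2)^2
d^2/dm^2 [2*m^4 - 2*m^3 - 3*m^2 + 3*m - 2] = 24*m^2 - 12*m - 6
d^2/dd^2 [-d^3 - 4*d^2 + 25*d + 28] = -6*d - 8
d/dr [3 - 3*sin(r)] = -3*cos(r)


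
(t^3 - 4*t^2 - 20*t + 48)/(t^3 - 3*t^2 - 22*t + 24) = (t - 2)/(t - 1)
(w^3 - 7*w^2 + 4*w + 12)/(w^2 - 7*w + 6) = (w^2 - w - 2)/(w - 1)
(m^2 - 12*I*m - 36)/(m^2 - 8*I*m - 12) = (m - 6*I)/(m - 2*I)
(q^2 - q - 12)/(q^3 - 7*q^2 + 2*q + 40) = (q + 3)/(q^2 - 3*q - 10)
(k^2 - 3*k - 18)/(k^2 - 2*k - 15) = (k - 6)/(k - 5)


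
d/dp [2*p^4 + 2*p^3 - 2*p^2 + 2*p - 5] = 8*p^3 + 6*p^2 - 4*p + 2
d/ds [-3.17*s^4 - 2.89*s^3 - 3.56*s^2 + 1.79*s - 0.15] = -12.68*s^3 - 8.67*s^2 - 7.12*s + 1.79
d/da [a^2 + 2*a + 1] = 2*a + 2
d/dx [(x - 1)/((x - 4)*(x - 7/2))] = 2*(-2*x^2 + 4*x + 13)/(4*x^4 - 60*x^3 + 337*x^2 - 840*x + 784)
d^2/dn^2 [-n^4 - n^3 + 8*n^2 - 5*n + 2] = -12*n^2 - 6*n + 16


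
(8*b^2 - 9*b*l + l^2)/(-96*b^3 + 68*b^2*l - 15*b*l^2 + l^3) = (-b + l)/(12*b^2 - 7*b*l + l^2)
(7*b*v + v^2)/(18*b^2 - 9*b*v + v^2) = v*(7*b + v)/(18*b^2 - 9*b*v + v^2)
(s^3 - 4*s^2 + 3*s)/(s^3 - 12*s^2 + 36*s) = (s^2 - 4*s + 3)/(s^2 - 12*s + 36)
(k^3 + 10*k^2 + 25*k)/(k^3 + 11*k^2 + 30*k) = (k + 5)/(k + 6)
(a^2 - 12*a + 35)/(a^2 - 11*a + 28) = (a - 5)/(a - 4)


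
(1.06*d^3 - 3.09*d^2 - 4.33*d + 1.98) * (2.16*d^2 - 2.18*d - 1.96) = 2.2896*d^5 - 8.9852*d^4 - 4.6942*d^3 + 19.7726*d^2 + 4.1704*d - 3.8808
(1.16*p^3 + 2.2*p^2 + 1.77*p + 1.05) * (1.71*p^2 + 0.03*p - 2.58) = 1.9836*p^5 + 3.7968*p^4 + 0.0998999999999999*p^3 - 3.8274*p^2 - 4.5351*p - 2.709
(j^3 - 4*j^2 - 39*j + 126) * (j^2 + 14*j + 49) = j^5 + 10*j^4 - 46*j^3 - 616*j^2 - 147*j + 6174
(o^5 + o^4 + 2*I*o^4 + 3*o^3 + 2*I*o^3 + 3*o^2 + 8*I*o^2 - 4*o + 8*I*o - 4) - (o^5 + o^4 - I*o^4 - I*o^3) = 3*I*o^4 + 3*o^3 + 3*I*o^3 + 3*o^2 + 8*I*o^2 - 4*o + 8*I*o - 4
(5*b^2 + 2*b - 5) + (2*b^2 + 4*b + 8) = 7*b^2 + 6*b + 3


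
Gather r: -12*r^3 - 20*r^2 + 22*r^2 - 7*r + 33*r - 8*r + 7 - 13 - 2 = -12*r^3 + 2*r^2 + 18*r - 8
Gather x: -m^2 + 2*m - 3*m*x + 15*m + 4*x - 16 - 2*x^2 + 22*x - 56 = -m^2 + 17*m - 2*x^2 + x*(26 - 3*m) - 72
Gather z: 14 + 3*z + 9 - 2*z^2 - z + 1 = -2*z^2 + 2*z + 24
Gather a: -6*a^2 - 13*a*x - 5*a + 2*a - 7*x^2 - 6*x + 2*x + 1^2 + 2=-6*a^2 + a*(-13*x - 3) - 7*x^2 - 4*x + 3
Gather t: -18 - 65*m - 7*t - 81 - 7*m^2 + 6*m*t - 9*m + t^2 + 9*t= -7*m^2 - 74*m + t^2 + t*(6*m + 2) - 99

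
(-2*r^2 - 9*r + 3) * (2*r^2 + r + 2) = -4*r^4 - 20*r^3 - 7*r^2 - 15*r + 6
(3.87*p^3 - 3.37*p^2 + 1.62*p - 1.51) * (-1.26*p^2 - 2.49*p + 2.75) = -4.8762*p^5 - 5.3901*p^4 + 16.9926*p^3 - 11.3987*p^2 + 8.2149*p - 4.1525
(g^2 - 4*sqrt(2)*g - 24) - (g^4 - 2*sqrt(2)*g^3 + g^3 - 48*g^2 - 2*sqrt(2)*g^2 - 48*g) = -g^4 - g^3 + 2*sqrt(2)*g^3 + 2*sqrt(2)*g^2 + 49*g^2 - 4*sqrt(2)*g + 48*g - 24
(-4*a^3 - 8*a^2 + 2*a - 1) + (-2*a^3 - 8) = -6*a^3 - 8*a^2 + 2*a - 9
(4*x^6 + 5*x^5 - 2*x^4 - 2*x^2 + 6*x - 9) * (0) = 0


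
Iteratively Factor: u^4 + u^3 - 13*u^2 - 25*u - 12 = (u + 1)*(u^3 - 13*u - 12) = (u + 1)*(u + 3)*(u^2 - 3*u - 4) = (u + 1)^2*(u + 3)*(u - 4)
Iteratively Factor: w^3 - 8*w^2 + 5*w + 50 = (w - 5)*(w^2 - 3*w - 10) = (w - 5)^2*(w + 2)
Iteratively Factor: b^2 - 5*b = (b - 5)*(b)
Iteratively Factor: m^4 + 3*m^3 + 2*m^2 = (m)*(m^3 + 3*m^2 + 2*m) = m*(m + 2)*(m^2 + m) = m*(m + 1)*(m + 2)*(m)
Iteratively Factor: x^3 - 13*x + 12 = (x - 3)*(x^2 + 3*x - 4) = (x - 3)*(x - 1)*(x + 4)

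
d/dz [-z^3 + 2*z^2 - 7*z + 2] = -3*z^2 + 4*z - 7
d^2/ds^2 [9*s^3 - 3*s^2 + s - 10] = 54*s - 6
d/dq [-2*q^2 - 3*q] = -4*q - 3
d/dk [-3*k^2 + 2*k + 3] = 2 - 6*k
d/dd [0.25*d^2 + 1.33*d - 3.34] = 0.5*d + 1.33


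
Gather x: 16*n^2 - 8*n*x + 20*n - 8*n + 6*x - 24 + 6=16*n^2 + 12*n + x*(6 - 8*n) - 18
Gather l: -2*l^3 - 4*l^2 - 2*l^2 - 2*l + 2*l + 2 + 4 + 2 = -2*l^3 - 6*l^2 + 8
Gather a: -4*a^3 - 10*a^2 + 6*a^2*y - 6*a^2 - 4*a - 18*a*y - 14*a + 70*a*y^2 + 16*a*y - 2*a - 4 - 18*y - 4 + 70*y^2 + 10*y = -4*a^3 + a^2*(6*y - 16) + a*(70*y^2 - 2*y - 20) + 70*y^2 - 8*y - 8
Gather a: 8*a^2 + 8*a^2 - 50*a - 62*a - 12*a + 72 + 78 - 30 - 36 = 16*a^2 - 124*a + 84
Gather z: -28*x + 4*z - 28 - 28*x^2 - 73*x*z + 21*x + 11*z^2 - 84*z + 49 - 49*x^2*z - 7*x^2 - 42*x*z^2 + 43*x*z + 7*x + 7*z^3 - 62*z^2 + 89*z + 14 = -35*x^2 + 7*z^3 + z^2*(-42*x - 51) + z*(-49*x^2 - 30*x + 9) + 35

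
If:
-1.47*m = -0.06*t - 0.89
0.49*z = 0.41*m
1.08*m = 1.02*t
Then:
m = 0.63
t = 0.67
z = 0.53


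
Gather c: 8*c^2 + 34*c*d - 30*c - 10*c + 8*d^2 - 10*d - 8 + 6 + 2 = 8*c^2 + c*(34*d - 40) + 8*d^2 - 10*d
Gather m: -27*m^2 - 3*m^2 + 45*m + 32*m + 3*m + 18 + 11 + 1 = -30*m^2 + 80*m + 30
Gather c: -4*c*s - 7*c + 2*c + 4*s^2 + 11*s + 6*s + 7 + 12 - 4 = c*(-4*s - 5) + 4*s^2 + 17*s + 15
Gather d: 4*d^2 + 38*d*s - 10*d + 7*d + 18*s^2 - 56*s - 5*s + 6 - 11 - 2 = 4*d^2 + d*(38*s - 3) + 18*s^2 - 61*s - 7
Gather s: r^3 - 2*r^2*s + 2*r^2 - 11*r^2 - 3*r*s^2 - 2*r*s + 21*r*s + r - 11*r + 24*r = r^3 - 9*r^2 - 3*r*s^2 + 14*r + s*(-2*r^2 + 19*r)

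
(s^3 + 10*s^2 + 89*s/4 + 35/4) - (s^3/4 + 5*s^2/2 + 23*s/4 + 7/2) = 3*s^3/4 + 15*s^2/2 + 33*s/2 + 21/4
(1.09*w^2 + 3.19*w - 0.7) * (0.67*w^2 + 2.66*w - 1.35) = 0.7303*w^4 + 5.0367*w^3 + 6.5449*w^2 - 6.1685*w + 0.945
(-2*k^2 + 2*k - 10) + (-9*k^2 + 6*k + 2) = -11*k^2 + 8*k - 8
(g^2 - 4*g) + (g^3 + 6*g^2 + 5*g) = g^3 + 7*g^2 + g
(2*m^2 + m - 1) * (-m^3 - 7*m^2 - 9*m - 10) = -2*m^5 - 15*m^4 - 24*m^3 - 22*m^2 - m + 10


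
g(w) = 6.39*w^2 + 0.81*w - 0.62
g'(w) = 12.78*w + 0.81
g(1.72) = 19.68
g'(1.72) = 22.79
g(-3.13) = 59.45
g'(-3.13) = -39.19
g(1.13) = 8.45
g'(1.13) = 15.25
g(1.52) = 15.37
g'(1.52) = 20.24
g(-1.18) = 7.32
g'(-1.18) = -14.27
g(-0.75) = 2.37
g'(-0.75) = -8.78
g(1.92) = 24.49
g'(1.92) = 25.35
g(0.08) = -0.51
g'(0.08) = 1.83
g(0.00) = -0.62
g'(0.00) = 0.81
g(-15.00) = 1424.98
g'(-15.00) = -190.89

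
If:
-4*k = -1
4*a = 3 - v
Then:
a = 3/4 - v/4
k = 1/4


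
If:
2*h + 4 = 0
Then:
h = -2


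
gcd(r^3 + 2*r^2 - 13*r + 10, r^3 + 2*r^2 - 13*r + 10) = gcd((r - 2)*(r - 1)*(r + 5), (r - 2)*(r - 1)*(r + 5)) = r^3 + 2*r^2 - 13*r + 10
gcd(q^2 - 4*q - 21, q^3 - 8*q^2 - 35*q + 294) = q - 7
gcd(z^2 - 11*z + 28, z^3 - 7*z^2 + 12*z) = z - 4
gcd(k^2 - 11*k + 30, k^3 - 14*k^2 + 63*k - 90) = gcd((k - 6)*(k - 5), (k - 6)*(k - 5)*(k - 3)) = k^2 - 11*k + 30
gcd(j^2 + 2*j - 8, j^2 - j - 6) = 1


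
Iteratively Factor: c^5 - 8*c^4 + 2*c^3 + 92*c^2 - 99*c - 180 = (c + 3)*(c^4 - 11*c^3 + 35*c^2 - 13*c - 60) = (c - 5)*(c + 3)*(c^3 - 6*c^2 + 5*c + 12) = (c - 5)*(c - 4)*(c + 3)*(c^2 - 2*c - 3) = (c - 5)*(c - 4)*(c - 3)*(c + 3)*(c + 1)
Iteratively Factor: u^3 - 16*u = (u + 4)*(u^2 - 4*u) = u*(u + 4)*(u - 4)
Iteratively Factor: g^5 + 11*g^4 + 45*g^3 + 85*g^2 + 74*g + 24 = (g + 1)*(g^4 + 10*g^3 + 35*g^2 + 50*g + 24) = (g + 1)*(g + 4)*(g^3 + 6*g^2 + 11*g + 6) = (g + 1)*(g + 3)*(g + 4)*(g^2 + 3*g + 2) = (g + 1)^2*(g + 3)*(g + 4)*(g + 2)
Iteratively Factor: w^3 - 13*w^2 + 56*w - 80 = (w - 4)*(w^2 - 9*w + 20) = (w - 5)*(w - 4)*(w - 4)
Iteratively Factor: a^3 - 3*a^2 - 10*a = (a)*(a^2 - 3*a - 10) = a*(a + 2)*(a - 5)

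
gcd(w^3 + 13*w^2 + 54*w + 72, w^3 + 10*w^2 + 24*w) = w^2 + 10*w + 24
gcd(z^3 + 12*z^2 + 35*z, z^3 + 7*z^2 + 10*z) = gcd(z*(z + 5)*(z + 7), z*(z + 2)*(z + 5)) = z^2 + 5*z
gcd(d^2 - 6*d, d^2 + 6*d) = d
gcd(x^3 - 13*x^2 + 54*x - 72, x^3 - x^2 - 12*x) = x - 4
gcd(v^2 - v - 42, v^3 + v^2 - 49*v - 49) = v - 7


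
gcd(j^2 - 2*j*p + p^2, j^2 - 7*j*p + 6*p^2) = -j + p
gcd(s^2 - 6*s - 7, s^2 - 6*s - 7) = s^2 - 6*s - 7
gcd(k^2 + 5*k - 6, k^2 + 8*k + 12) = k + 6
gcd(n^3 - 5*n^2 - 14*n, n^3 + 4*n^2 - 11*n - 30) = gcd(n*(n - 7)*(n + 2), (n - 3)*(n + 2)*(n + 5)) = n + 2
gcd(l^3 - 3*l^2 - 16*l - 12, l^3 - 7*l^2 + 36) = l^2 - 4*l - 12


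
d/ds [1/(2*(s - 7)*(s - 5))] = (6 - s)/(s^4 - 24*s^3 + 214*s^2 - 840*s + 1225)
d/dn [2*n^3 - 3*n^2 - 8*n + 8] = 6*n^2 - 6*n - 8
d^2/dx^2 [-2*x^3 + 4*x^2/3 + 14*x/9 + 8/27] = 8/3 - 12*x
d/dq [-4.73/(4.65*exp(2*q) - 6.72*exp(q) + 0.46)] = (43.989*exp(q) - 31.7856)*exp(q)/(4.65*exp(2*q) - 6.72*exp(q) + 0.46)^2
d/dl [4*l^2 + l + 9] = 8*l + 1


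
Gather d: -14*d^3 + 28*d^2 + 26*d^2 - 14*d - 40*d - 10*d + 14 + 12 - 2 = -14*d^3 + 54*d^2 - 64*d + 24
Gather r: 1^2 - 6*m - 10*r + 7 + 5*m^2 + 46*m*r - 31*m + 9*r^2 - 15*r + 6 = 5*m^2 - 37*m + 9*r^2 + r*(46*m - 25) + 14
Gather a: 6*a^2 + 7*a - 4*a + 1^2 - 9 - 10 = 6*a^2 + 3*a - 18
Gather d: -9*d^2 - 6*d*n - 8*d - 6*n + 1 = -9*d^2 + d*(-6*n - 8) - 6*n + 1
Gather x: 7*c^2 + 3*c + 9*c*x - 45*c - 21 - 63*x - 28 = 7*c^2 - 42*c + x*(9*c - 63) - 49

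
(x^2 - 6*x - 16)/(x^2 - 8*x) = (x + 2)/x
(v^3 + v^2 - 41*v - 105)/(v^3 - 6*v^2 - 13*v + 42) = (v + 5)/(v - 2)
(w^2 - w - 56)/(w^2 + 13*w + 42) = (w - 8)/(w + 6)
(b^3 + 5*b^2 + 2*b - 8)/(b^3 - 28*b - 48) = (b - 1)/(b - 6)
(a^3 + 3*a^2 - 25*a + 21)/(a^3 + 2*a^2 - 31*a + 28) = (a - 3)/(a - 4)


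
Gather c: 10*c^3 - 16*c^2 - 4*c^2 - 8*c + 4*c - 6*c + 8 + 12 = 10*c^3 - 20*c^2 - 10*c + 20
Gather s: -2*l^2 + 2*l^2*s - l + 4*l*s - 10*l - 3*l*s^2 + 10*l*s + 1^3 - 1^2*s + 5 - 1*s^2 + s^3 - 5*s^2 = -2*l^2 - 11*l + s^3 + s^2*(-3*l - 6) + s*(2*l^2 + 14*l - 1) + 6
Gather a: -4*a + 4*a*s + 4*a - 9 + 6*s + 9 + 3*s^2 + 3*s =4*a*s + 3*s^2 + 9*s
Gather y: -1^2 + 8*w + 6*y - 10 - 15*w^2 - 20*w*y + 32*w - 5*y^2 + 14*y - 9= -15*w^2 + 40*w - 5*y^2 + y*(20 - 20*w) - 20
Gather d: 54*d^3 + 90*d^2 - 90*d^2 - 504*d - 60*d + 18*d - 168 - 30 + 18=54*d^3 - 546*d - 180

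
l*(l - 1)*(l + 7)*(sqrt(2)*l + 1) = sqrt(2)*l^4 + l^3 + 6*sqrt(2)*l^3 - 7*sqrt(2)*l^2 + 6*l^2 - 7*l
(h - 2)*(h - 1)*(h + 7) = h^3 + 4*h^2 - 19*h + 14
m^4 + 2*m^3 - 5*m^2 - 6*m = m*(m - 2)*(m + 1)*(m + 3)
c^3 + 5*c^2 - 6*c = c*(c - 1)*(c + 6)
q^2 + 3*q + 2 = (q + 1)*(q + 2)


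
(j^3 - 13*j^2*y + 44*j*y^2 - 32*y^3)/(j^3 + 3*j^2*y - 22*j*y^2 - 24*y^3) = (j^2 - 9*j*y + 8*y^2)/(j^2 + 7*j*y + 6*y^2)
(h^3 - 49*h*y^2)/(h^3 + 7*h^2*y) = (h - 7*y)/h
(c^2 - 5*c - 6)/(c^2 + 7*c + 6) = (c - 6)/(c + 6)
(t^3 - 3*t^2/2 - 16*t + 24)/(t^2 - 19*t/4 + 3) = 2*(2*t^2 + 5*t - 12)/(4*t - 3)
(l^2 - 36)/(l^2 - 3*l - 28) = (36 - l^2)/(-l^2 + 3*l + 28)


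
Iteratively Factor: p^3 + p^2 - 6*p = (p - 2)*(p^2 + 3*p) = (p - 2)*(p + 3)*(p)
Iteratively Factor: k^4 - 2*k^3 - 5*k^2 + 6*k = (k - 3)*(k^3 + k^2 - 2*k) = k*(k - 3)*(k^2 + k - 2) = k*(k - 3)*(k + 2)*(k - 1)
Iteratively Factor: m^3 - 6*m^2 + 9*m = (m - 3)*(m^2 - 3*m) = (m - 3)^2*(m)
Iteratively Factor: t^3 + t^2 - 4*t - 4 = (t - 2)*(t^2 + 3*t + 2) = (t - 2)*(t + 2)*(t + 1)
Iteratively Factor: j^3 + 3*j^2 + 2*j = (j)*(j^2 + 3*j + 2) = j*(j + 2)*(j + 1)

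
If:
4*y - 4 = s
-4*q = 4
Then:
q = -1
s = 4*y - 4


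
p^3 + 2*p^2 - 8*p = p*(p - 2)*(p + 4)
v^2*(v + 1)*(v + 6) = v^4 + 7*v^3 + 6*v^2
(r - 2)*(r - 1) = r^2 - 3*r + 2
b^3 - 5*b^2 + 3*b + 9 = (b - 3)^2*(b + 1)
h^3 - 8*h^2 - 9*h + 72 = (h - 8)*(h - 3)*(h + 3)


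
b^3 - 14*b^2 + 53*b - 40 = (b - 8)*(b - 5)*(b - 1)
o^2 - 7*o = o*(o - 7)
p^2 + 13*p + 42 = (p + 6)*(p + 7)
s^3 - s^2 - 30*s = s*(s - 6)*(s + 5)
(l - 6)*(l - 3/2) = l^2 - 15*l/2 + 9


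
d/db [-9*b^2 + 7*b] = 7 - 18*b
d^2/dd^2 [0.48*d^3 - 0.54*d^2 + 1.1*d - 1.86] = 2.88*d - 1.08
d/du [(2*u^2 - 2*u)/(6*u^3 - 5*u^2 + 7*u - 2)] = 4*(-3*u^4 + 6*u^3 + u^2 - 2*u + 1)/(36*u^6 - 60*u^5 + 109*u^4 - 94*u^3 + 69*u^2 - 28*u + 4)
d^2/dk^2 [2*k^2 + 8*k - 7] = 4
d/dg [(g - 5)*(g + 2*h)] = 2*g + 2*h - 5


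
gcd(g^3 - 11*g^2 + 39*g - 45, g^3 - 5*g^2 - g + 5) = g - 5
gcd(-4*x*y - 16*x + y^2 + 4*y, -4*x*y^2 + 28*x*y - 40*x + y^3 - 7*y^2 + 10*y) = 4*x - y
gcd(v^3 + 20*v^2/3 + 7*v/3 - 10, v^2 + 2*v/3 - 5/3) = v^2 + 2*v/3 - 5/3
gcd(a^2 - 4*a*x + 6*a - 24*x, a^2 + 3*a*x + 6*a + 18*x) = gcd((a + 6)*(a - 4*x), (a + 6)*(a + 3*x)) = a + 6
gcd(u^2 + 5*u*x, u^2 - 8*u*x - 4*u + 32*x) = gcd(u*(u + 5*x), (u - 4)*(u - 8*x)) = 1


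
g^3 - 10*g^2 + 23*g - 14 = (g - 7)*(g - 2)*(g - 1)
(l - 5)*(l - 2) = l^2 - 7*l + 10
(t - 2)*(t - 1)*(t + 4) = t^3 + t^2 - 10*t + 8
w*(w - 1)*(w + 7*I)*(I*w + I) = I*w^4 - 7*w^3 - I*w^2 + 7*w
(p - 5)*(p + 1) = p^2 - 4*p - 5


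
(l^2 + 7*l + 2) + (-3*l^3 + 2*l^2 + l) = -3*l^3 + 3*l^2 + 8*l + 2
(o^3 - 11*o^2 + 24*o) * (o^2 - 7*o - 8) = o^5 - 18*o^4 + 93*o^3 - 80*o^2 - 192*o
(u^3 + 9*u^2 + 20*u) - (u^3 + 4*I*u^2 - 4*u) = 9*u^2 - 4*I*u^2 + 24*u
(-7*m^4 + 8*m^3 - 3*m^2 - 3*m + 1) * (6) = -42*m^4 + 48*m^3 - 18*m^2 - 18*m + 6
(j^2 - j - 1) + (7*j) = j^2 + 6*j - 1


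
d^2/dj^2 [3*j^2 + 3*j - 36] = 6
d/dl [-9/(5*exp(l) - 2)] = 45*exp(l)/(5*exp(l) - 2)^2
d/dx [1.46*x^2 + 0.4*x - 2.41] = 2.92*x + 0.4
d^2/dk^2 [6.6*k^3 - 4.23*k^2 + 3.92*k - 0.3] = 39.6*k - 8.46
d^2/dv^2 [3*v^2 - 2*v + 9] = 6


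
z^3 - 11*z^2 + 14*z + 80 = (z - 8)*(z - 5)*(z + 2)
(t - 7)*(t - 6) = t^2 - 13*t + 42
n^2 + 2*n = n*(n + 2)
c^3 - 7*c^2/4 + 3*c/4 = c*(c - 1)*(c - 3/4)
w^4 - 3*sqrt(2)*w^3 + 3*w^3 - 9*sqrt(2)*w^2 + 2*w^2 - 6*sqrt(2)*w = w*(w + 1)*(w + 2)*(w - 3*sqrt(2))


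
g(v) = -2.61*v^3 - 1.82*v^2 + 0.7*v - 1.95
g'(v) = -7.83*v^2 - 3.64*v + 0.7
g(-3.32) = 71.18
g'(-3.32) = -73.52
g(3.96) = -189.80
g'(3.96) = -136.50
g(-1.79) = 5.93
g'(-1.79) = -17.87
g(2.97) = -84.30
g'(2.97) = -79.18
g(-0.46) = -2.40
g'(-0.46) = 0.72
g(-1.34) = 0.12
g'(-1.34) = -8.48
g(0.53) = -2.48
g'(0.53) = -3.43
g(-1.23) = -0.71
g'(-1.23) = -6.67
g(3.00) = -86.70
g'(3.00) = -80.69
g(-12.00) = 4237.65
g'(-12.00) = -1083.14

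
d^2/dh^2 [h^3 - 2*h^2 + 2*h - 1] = 6*h - 4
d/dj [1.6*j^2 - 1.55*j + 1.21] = 3.2*j - 1.55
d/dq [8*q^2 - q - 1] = 16*q - 1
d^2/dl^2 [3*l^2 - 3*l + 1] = 6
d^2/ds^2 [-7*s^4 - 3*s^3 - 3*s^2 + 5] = -84*s^2 - 18*s - 6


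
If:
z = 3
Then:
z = 3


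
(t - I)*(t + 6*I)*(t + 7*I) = t^3 + 12*I*t^2 - 29*t + 42*I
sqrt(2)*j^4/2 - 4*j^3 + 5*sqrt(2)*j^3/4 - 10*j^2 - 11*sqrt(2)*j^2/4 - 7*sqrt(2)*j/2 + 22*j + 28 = (j - 2)*(j + 7/2)*(j - 4*sqrt(2))*(sqrt(2)*j/2 + sqrt(2)/2)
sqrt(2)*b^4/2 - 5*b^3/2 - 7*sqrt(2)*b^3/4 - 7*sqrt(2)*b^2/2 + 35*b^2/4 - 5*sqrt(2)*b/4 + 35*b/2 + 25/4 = (b/2 + 1/2)*(b - 5)*(b - 5*sqrt(2)/2)*(sqrt(2)*b + sqrt(2)/2)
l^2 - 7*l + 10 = (l - 5)*(l - 2)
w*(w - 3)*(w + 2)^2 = w^4 + w^3 - 8*w^2 - 12*w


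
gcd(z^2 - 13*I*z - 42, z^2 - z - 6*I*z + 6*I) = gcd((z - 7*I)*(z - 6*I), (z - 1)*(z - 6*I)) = z - 6*I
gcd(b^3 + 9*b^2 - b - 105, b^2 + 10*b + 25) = b + 5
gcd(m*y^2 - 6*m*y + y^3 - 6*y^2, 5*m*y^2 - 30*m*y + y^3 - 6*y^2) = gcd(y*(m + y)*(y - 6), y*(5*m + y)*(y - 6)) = y^2 - 6*y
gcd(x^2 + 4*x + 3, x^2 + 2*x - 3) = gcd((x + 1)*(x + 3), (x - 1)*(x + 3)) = x + 3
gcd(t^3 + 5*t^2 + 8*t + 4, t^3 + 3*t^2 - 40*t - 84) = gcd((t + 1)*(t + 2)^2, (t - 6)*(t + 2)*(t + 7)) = t + 2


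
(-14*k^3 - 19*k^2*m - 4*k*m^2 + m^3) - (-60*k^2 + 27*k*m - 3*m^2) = -14*k^3 - 19*k^2*m + 60*k^2 - 4*k*m^2 - 27*k*m + m^3 + 3*m^2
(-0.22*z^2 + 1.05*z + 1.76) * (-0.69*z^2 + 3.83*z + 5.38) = 0.1518*z^4 - 1.5671*z^3 + 1.6235*z^2 + 12.3898*z + 9.4688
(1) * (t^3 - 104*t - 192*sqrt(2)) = t^3 - 104*t - 192*sqrt(2)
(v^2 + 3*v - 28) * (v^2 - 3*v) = v^4 - 37*v^2 + 84*v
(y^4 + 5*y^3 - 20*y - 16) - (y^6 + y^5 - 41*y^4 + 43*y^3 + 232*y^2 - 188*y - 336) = -y^6 - y^5 + 42*y^4 - 38*y^3 - 232*y^2 + 168*y + 320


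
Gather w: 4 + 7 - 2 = 9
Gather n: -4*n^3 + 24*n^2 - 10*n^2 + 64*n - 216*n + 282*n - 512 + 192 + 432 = -4*n^3 + 14*n^2 + 130*n + 112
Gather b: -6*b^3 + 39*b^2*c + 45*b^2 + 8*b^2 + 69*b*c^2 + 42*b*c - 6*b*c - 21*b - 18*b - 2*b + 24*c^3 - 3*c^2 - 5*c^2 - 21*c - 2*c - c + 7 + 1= -6*b^3 + b^2*(39*c + 53) + b*(69*c^2 + 36*c - 41) + 24*c^3 - 8*c^2 - 24*c + 8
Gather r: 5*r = 5*r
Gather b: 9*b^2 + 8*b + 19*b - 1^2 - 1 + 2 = 9*b^2 + 27*b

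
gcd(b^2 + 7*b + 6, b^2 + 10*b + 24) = b + 6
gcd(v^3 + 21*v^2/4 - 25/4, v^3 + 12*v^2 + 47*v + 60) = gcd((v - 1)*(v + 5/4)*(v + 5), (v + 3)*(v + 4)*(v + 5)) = v + 5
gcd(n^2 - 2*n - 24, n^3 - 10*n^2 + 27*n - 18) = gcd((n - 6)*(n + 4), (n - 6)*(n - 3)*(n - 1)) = n - 6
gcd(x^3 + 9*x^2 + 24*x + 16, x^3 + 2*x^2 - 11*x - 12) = x^2 + 5*x + 4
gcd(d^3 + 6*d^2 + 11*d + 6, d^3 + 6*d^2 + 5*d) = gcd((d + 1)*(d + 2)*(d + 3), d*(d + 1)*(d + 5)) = d + 1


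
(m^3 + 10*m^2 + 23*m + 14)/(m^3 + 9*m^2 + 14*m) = (m + 1)/m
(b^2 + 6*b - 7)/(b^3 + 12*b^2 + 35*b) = (b - 1)/(b*(b + 5))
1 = 1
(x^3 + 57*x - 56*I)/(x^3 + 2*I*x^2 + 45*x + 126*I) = (x^2 + 7*I*x + 8)/(x^2 + 9*I*x - 18)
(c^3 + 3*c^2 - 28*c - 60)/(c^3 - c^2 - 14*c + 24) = (c^3 + 3*c^2 - 28*c - 60)/(c^3 - c^2 - 14*c + 24)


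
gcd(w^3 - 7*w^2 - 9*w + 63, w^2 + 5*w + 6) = w + 3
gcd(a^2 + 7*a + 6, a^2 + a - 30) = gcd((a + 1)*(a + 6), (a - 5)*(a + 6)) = a + 6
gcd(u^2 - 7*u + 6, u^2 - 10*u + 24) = u - 6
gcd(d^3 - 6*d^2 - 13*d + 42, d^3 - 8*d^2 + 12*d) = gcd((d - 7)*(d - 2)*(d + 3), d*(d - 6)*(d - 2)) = d - 2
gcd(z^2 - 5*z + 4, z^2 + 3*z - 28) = z - 4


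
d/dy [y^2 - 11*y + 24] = 2*y - 11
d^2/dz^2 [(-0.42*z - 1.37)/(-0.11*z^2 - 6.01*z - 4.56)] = ((0.22*z + 6.01)*(0.42*z + 1.37)*(0.44*z + 12.02) - (0.2772*z + 5.3498)*(0.11*z^2 + 6.01*z + 4.56))/(0.11*z^2 + 6.01*z + 4.56)^3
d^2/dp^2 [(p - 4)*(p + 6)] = 2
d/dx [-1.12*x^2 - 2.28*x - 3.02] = -2.24*x - 2.28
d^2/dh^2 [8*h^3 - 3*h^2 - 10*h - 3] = 48*h - 6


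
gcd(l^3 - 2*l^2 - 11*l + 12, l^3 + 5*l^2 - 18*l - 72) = l^2 - l - 12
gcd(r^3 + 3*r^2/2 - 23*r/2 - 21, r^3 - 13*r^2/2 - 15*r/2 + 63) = r^2 - r/2 - 21/2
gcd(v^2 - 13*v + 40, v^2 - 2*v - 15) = v - 5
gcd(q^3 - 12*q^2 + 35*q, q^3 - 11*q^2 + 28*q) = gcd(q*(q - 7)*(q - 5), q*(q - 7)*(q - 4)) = q^2 - 7*q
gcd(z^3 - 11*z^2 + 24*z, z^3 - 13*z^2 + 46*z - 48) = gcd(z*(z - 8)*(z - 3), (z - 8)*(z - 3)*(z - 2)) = z^2 - 11*z + 24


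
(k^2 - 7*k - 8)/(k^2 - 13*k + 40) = (k + 1)/(k - 5)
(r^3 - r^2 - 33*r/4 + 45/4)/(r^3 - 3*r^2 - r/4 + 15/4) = (r + 3)/(r + 1)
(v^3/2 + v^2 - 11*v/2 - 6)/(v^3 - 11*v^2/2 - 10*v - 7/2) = (v^2 + v - 12)/(2*v^2 - 13*v - 7)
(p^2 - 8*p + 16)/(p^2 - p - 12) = (p - 4)/(p + 3)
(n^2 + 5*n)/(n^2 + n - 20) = n/(n - 4)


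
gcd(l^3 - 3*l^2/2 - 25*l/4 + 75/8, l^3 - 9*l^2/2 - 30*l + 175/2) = l - 5/2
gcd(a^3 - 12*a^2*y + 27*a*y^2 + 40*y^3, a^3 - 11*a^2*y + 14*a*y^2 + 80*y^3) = a^2 - 13*a*y + 40*y^2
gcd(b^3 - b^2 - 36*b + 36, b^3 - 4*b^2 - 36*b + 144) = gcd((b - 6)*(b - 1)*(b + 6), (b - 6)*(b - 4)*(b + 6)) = b^2 - 36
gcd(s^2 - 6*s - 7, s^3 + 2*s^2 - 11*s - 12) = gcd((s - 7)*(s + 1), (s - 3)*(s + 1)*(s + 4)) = s + 1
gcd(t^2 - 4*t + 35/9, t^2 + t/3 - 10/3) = t - 5/3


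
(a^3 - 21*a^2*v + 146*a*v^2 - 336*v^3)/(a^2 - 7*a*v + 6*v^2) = (-a^2 + 15*a*v - 56*v^2)/(-a + v)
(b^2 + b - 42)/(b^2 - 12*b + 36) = (b + 7)/(b - 6)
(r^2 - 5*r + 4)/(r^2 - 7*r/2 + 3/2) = 2*(r^2 - 5*r + 4)/(2*r^2 - 7*r + 3)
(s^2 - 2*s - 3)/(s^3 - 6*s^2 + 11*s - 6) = (s + 1)/(s^2 - 3*s + 2)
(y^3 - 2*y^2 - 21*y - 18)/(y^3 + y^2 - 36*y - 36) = (y + 3)/(y + 6)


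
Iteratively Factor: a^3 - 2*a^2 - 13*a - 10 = (a + 1)*(a^2 - 3*a - 10) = (a + 1)*(a + 2)*(a - 5)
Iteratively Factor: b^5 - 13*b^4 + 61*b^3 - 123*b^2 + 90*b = (b)*(b^4 - 13*b^3 + 61*b^2 - 123*b + 90) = b*(b - 5)*(b^3 - 8*b^2 + 21*b - 18) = b*(b - 5)*(b - 2)*(b^2 - 6*b + 9) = b*(b - 5)*(b - 3)*(b - 2)*(b - 3)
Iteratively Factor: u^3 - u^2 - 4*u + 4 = (u - 2)*(u^2 + u - 2) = (u - 2)*(u + 2)*(u - 1)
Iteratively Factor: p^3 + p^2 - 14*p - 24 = (p + 2)*(p^2 - p - 12) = (p + 2)*(p + 3)*(p - 4)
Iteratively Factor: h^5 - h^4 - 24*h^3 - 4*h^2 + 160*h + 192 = (h + 2)*(h^4 - 3*h^3 - 18*h^2 + 32*h + 96) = (h - 4)*(h + 2)*(h^3 + h^2 - 14*h - 24) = (h - 4)*(h + 2)^2*(h^2 - h - 12) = (h - 4)^2*(h + 2)^2*(h + 3)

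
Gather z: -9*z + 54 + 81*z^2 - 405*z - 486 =81*z^2 - 414*z - 432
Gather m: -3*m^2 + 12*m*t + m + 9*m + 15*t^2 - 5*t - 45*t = -3*m^2 + m*(12*t + 10) + 15*t^2 - 50*t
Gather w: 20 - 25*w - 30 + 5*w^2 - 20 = 5*w^2 - 25*w - 30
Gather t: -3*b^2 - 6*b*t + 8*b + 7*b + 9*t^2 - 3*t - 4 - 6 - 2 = -3*b^2 + 15*b + 9*t^2 + t*(-6*b - 3) - 12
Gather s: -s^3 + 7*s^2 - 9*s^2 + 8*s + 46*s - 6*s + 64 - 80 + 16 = -s^3 - 2*s^2 + 48*s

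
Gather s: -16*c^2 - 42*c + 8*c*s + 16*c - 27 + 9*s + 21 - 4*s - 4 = -16*c^2 - 26*c + s*(8*c + 5) - 10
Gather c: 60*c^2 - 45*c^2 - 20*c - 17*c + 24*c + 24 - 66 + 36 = 15*c^2 - 13*c - 6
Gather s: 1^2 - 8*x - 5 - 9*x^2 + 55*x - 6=-9*x^2 + 47*x - 10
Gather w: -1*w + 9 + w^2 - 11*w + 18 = w^2 - 12*w + 27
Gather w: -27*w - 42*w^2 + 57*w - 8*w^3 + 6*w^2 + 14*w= -8*w^3 - 36*w^2 + 44*w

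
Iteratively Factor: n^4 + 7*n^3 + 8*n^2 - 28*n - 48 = (n + 4)*(n^3 + 3*n^2 - 4*n - 12) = (n + 3)*(n + 4)*(n^2 - 4) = (n + 2)*(n + 3)*(n + 4)*(n - 2)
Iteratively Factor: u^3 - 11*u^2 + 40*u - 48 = (u - 4)*(u^2 - 7*u + 12) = (u - 4)^2*(u - 3)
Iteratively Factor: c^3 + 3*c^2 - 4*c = (c)*(c^2 + 3*c - 4) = c*(c + 4)*(c - 1)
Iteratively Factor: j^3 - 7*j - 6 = (j + 1)*(j^2 - j - 6) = (j - 3)*(j + 1)*(j + 2)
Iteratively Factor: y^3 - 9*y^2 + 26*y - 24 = (y - 4)*(y^2 - 5*y + 6) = (y - 4)*(y - 3)*(y - 2)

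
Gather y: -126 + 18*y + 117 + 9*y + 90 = 27*y + 81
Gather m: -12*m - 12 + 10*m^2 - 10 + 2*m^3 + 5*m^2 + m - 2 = 2*m^3 + 15*m^2 - 11*m - 24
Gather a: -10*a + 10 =10 - 10*a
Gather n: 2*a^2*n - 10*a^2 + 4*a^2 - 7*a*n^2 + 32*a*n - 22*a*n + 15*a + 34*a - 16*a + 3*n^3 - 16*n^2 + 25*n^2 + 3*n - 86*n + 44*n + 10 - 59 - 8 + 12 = -6*a^2 + 33*a + 3*n^3 + n^2*(9 - 7*a) + n*(2*a^2 + 10*a - 39) - 45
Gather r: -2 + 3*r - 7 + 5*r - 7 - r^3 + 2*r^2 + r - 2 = -r^3 + 2*r^2 + 9*r - 18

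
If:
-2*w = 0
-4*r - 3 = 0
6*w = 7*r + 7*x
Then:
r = -3/4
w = 0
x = 3/4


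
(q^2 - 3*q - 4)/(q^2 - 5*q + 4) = (q + 1)/(q - 1)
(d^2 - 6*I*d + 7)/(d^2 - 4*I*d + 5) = (d - 7*I)/(d - 5*I)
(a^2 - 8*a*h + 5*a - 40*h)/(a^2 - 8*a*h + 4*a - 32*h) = (a + 5)/(a + 4)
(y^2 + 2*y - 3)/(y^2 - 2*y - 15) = (y - 1)/(y - 5)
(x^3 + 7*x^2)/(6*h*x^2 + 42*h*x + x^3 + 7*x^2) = x/(6*h + x)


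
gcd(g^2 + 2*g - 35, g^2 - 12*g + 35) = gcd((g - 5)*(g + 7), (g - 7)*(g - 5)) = g - 5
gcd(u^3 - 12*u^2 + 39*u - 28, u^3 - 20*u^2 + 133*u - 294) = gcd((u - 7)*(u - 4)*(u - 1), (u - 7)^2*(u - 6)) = u - 7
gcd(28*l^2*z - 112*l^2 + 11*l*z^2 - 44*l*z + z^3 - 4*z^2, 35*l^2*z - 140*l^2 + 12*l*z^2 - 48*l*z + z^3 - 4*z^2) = 7*l*z - 28*l + z^2 - 4*z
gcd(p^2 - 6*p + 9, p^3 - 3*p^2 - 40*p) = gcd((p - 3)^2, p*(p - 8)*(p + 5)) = 1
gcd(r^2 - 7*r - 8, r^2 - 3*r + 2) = 1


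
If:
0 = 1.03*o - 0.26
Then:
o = 0.25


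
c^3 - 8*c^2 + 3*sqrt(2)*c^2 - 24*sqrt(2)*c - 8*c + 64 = (c - 8)*(c - sqrt(2))*(c + 4*sqrt(2))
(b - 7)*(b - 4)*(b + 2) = b^3 - 9*b^2 + 6*b + 56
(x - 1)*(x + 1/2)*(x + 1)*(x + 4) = x^4 + 9*x^3/2 + x^2 - 9*x/2 - 2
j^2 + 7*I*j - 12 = (j + 3*I)*(j + 4*I)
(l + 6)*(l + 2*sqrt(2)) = l^2 + 2*sqrt(2)*l + 6*l + 12*sqrt(2)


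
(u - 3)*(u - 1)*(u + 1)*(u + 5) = u^4 + 2*u^3 - 16*u^2 - 2*u + 15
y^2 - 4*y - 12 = (y - 6)*(y + 2)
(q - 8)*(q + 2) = q^2 - 6*q - 16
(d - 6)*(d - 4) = d^2 - 10*d + 24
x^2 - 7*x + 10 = (x - 5)*(x - 2)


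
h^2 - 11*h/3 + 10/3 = (h - 2)*(h - 5/3)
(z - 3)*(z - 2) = z^2 - 5*z + 6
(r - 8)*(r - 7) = r^2 - 15*r + 56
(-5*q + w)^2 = 25*q^2 - 10*q*w + w^2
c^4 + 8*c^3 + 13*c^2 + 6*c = c*(c + 1)^2*(c + 6)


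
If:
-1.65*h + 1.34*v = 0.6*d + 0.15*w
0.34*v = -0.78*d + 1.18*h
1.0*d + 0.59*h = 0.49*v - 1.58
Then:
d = 0.0726453741159812*w - 2.06741244462458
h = 0.13894197348136*w - 2.53147581437465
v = 0.315553343816293*w - 4.042822806338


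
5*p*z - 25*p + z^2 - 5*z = (5*p + z)*(z - 5)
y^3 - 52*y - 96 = (y - 8)*(y + 2)*(y + 6)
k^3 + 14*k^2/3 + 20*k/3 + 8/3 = (k + 2/3)*(k + 2)^2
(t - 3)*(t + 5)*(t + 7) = t^3 + 9*t^2 - t - 105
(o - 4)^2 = o^2 - 8*o + 16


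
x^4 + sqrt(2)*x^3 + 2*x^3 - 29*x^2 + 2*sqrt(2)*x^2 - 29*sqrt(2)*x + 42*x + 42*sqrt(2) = (x - 3)*(x - 2)*(x + 7)*(x + sqrt(2))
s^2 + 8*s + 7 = (s + 1)*(s + 7)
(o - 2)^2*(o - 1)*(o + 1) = o^4 - 4*o^3 + 3*o^2 + 4*o - 4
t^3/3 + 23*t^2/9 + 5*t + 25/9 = (t/3 + 1/3)*(t + 5/3)*(t + 5)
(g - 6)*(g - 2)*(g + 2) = g^3 - 6*g^2 - 4*g + 24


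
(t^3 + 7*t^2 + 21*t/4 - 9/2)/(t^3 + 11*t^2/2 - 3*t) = (t + 3/2)/t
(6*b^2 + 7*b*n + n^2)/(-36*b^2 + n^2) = (-b - n)/(6*b - n)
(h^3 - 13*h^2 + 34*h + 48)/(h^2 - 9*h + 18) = (h^2 - 7*h - 8)/(h - 3)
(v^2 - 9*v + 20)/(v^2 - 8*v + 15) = (v - 4)/(v - 3)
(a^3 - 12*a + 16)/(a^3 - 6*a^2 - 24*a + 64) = (a - 2)/(a - 8)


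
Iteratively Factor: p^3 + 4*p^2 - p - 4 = (p - 1)*(p^2 + 5*p + 4) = (p - 1)*(p + 1)*(p + 4)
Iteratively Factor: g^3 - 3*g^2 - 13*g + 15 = (g - 1)*(g^2 - 2*g - 15) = (g - 5)*(g - 1)*(g + 3)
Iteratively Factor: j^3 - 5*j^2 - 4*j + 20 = (j - 2)*(j^2 - 3*j - 10) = (j - 5)*(j - 2)*(j + 2)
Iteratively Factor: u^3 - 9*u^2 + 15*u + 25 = (u - 5)*(u^2 - 4*u - 5) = (u - 5)*(u + 1)*(u - 5)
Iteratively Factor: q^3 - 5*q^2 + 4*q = (q - 1)*(q^2 - 4*q) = q*(q - 1)*(q - 4)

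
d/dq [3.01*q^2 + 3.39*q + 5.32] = 6.02*q + 3.39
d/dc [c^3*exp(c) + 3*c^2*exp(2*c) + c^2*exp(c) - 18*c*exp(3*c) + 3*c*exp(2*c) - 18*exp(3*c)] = (c^3 + 6*c^2*exp(c) + 4*c^2 - 54*c*exp(2*c) + 12*c*exp(c) + 2*c - 72*exp(2*c) + 3*exp(c))*exp(c)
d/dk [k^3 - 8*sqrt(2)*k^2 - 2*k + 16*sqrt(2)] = 3*k^2 - 16*sqrt(2)*k - 2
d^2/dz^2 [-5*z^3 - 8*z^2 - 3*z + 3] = -30*z - 16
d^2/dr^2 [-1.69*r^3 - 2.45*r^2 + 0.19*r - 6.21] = -10.14*r - 4.9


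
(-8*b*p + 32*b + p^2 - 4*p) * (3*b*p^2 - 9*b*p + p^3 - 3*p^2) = -24*b^2*p^3 + 168*b^2*p^2 - 288*b^2*p - 5*b*p^4 + 35*b*p^3 - 60*b*p^2 + p^5 - 7*p^4 + 12*p^3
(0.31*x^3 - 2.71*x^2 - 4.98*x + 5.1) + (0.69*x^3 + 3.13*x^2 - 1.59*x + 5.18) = 1.0*x^3 + 0.42*x^2 - 6.57*x + 10.28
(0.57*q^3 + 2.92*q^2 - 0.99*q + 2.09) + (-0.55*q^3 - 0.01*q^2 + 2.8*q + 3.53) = 0.0199999999999999*q^3 + 2.91*q^2 + 1.81*q + 5.62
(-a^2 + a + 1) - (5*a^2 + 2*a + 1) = -6*a^2 - a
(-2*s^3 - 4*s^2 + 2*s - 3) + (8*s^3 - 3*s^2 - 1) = 6*s^3 - 7*s^2 + 2*s - 4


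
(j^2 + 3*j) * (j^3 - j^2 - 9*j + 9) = j^5 + 2*j^4 - 12*j^3 - 18*j^2 + 27*j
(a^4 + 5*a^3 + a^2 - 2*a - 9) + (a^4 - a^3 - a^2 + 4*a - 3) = 2*a^4 + 4*a^3 + 2*a - 12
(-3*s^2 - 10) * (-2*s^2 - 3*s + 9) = 6*s^4 + 9*s^3 - 7*s^2 + 30*s - 90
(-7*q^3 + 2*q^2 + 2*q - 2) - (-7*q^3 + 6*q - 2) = 2*q^2 - 4*q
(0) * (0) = 0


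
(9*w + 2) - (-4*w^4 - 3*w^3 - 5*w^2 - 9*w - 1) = 4*w^4 + 3*w^3 + 5*w^2 + 18*w + 3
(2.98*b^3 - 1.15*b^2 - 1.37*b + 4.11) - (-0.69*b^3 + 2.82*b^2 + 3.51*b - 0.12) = 3.67*b^3 - 3.97*b^2 - 4.88*b + 4.23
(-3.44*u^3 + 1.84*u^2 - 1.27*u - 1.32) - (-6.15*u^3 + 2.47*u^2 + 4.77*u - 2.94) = 2.71*u^3 - 0.63*u^2 - 6.04*u + 1.62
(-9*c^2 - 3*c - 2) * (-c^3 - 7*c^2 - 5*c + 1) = 9*c^5 + 66*c^4 + 68*c^3 + 20*c^2 + 7*c - 2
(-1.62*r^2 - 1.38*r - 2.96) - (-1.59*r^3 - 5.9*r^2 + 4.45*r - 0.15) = 1.59*r^3 + 4.28*r^2 - 5.83*r - 2.81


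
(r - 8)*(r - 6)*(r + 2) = r^3 - 12*r^2 + 20*r + 96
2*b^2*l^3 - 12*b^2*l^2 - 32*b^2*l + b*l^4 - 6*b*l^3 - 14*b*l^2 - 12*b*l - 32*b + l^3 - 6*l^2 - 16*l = (2*b + l)*(l - 8)*(l + 2)*(b*l + 1)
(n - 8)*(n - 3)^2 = n^3 - 14*n^2 + 57*n - 72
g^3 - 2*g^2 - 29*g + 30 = (g - 6)*(g - 1)*(g + 5)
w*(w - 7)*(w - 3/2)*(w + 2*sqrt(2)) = w^4 - 17*w^3/2 + 2*sqrt(2)*w^3 - 17*sqrt(2)*w^2 + 21*w^2/2 + 21*sqrt(2)*w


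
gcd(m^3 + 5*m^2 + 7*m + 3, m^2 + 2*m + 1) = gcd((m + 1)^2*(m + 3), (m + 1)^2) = m^2 + 2*m + 1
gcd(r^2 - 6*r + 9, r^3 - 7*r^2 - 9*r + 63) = r - 3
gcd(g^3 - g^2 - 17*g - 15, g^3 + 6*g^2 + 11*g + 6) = g^2 + 4*g + 3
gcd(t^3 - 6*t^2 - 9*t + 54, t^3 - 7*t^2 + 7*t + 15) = t - 3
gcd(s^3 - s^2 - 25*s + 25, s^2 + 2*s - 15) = s + 5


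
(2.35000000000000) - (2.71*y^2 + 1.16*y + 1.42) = -2.71*y^2 - 1.16*y + 0.93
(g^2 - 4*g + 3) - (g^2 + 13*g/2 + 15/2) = -21*g/2 - 9/2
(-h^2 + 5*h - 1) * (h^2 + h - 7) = -h^4 + 4*h^3 + 11*h^2 - 36*h + 7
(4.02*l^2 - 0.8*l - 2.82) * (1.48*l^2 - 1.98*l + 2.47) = 5.9496*l^4 - 9.1436*l^3 + 7.3398*l^2 + 3.6076*l - 6.9654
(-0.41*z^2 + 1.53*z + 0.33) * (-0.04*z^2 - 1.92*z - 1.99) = 0.0164*z^4 + 0.726*z^3 - 2.1349*z^2 - 3.6783*z - 0.6567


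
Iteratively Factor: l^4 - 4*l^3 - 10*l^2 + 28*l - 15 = (l + 3)*(l^3 - 7*l^2 + 11*l - 5) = (l - 1)*(l + 3)*(l^2 - 6*l + 5) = (l - 1)^2*(l + 3)*(l - 5)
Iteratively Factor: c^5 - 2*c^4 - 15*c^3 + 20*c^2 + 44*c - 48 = (c + 3)*(c^4 - 5*c^3 + 20*c - 16) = (c + 2)*(c + 3)*(c^3 - 7*c^2 + 14*c - 8) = (c - 2)*(c + 2)*(c + 3)*(c^2 - 5*c + 4) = (c - 2)*(c - 1)*(c + 2)*(c + 3)*(c - 4)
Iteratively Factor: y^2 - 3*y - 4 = (y + 1)*(y - 4)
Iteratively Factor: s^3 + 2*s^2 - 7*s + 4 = (s - 1)*(s^2 + 3*s - 4) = (s - 1)*(s + 4)*(s - 1)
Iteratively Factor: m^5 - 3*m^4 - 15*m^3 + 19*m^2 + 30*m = (m)*(m^4 - 3*m^3 - 15*m^2 + 19*m + 30) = m*(m + 1)*(m^3 - 4*m^2 - 11*m + 30) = m*(m + 1)*(m + 3)*(m^2 - 7*m + 10) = m*(m - 5)*(m + 1)*(m + 3)*(m - 2)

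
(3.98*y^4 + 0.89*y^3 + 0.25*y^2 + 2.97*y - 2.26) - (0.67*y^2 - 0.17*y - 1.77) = 3.98*y^4 + 0.89*y^3 - 0.42*y^2 + 3.14*y - 0.49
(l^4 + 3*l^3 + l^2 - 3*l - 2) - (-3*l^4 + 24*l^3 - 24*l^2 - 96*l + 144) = 4*l^4 - 21*l^3 + 25*l^2 + 93*l - 146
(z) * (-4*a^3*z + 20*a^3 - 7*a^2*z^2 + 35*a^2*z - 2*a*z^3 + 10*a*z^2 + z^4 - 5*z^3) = -4*a^3*z^2 + 20*a^3*z - 7*a^2*z^3 + 35*a^2*z^2 - 2*a*z^4 + 10*a*z^3 + z^5 - 5*z^4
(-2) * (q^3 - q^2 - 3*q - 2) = -2*q^3 + 2*q^2 + 6*q + 4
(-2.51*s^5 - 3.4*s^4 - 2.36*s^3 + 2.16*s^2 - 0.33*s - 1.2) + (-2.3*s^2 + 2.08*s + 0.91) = -2.51*s^5 - 3.4*s^4 - 2.36*s^3 - 0.14*s^2 + 1.75*s - 0.29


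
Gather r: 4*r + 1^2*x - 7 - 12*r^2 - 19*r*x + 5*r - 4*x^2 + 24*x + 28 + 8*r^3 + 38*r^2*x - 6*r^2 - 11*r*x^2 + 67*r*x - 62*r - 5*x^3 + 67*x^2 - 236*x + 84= 8*r^3 + r^2*(38*x - 18) + r*(-11*x^2 + 48*x - 53) - 5*x^3 + 63*x^2 - 211*x + 105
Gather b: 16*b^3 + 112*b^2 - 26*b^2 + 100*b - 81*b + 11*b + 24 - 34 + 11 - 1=16*b^3 + 86*b^2 + 30*b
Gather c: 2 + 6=8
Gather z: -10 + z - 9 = z - 19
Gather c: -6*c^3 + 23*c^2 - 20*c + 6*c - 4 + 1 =-6*c^3 + 23*c^2 - 14*c - 3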